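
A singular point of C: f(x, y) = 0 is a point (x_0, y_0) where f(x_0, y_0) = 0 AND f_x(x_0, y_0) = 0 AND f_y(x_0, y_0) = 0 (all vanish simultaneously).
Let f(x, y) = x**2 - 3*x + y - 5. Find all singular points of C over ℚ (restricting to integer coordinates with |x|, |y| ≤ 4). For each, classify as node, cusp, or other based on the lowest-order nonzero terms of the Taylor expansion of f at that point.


No singular points in the scanned grid; C is smooth there.

Compute partial derivatives:
  f_x = 2*x - 3.
  f_y = 1.
f_y = 1 is a nonzero constant, so f_y never vanishes: no point (x, y) can satisfy f = f_x = f_y = 0. In particular no (x, y) ∈ {−4, ..., 4}² is singular; the curve is smooth.


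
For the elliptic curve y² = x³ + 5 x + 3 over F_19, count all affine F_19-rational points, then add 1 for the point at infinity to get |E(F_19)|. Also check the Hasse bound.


Affine points = {(1, 3), (1, 16), (3, 8), (3, 11), (4, 7), (4, 12), (5, 1), (5, 18), (7, 1), (7, 18), (8, 2), (8, 17), (9, 6), (9, 13), (12, 9), (12, 10), (13, 2), (13, 17), (14, 9), (14, 10), (17, 2), (17, 17), (18, 4), (18, 15)}; affine count = 24; |E(F_19)| = 25.

Discriminant check: Δ ∝ 4a³ + 27b² = 4·5³ + 27·3² = 4·125 + 27·9 ≡ 2 (mod 19). Nonzero ⇒ E is nonsingular.
For each x ∈ F_19, compute rhs = x³ + 5·x + 3 mod 19, then count y ∈ F_19 with y² ≡ rhs.
  x = 0: rhs = 3, matching y values: none (0 points).
  x = 1: rhs = 9, matching y values: 3, 16 (2 points).
  x = 2: rhs = 2, matching y values: none (0 points).
  x = 3: rhs = 7, matching y values: 8, 11 (2 points).
  x = 4: rhs = 11, matching y values: 7, 12 (2 points).
  x = 5: rhs = 1, matching y values: 1, 18 (2 points).
  x = 6: rhs = 2, matching y values: none (0 points).
  x = 7: rhs = 1, matching y values: 1, 18 (2 points).
  x = 8: rhs = 4, matching y values: 2, 17 (2 points).
  x = 9: rhs = 17, matching y values: 6, 13 (2 points).
  x = 10: rhs = 8, matching y values: none (0 points).
  x = 11: rhs = 2, matching y values: none (0 points).
  x = 12: rhs = 5, matching y values: 9, 10 (2 points).
  x = 13: rhs = 4, matching y values: 2, 17 (2 points).
  x = 14: rhs = 5, matching y values: 9, 10 (2 points).
  x = 15: rhs = 14, matching y values: none (0 points).
  x = 16: rhs = 18, matching y values: none (0 points).
  x = 17: rhs = 4, matching y values: 2, 17 (2 points).
  x = 18: rhs = 16, matching y values: 4, 15 (2 points).
Total affine count: 24.
Full point count |E(F_19)| = 24 + 1 = 25.
Hasse bound: |25 − (19+1)| = |5| = 5 ≤ 2√19 ≈ 8.7178 ✓.


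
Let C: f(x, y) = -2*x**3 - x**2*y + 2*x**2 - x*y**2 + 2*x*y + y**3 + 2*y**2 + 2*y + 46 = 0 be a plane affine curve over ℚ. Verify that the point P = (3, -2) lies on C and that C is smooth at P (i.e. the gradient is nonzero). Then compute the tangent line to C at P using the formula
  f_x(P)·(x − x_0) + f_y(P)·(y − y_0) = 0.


Tangent line at P: -38*x + 15*y + 144 = 0.

Step 1: f(3, -2) = 0, so P lies on C.
Step 2: partial derivatives
  f_x(x, y) = -6*x**2 - 2*x*y + 4*x - y**2 + 2*y, f_y(x, y) = -x**2 - 2*x*y + 2*x + 3*y**2 + 4*y + 2.
  f_x(P) = -38, f_y(P) = 15 (gradient nonzero, so P is smooth).
Step 3: tangent line at P: -38·(x − 3) + 15·(y − -2) = 0.
Expanding: -38*x + 15*y + 144 = 0.


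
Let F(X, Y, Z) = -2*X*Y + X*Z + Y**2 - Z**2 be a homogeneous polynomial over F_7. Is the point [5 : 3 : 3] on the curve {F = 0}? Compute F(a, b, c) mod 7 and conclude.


F(5,3,3) ≡ 6 (mod 7); P is NOT on the curve.

Evaluate F(5, 3, 3) term-by-term (mod 7).
  -2*X*Y ↦ -2·5·3·1 = -30
  X*Z ↦ 1·5·1·3 = 15
  Y**2 ↦ 1·1·9·1 = 9
  -Z**2 ↦ -1·1·1·9 = -9
Sum: F(5, 3, 3) = (-30) + (15) + (9) + (-9) = -15.
Reducing mod 7: -15 ≡ 6 (mod 7).
Since F(a, b, c) ≡ 6 ≠ 0 (mod 7), P does NOT lie on the curve.


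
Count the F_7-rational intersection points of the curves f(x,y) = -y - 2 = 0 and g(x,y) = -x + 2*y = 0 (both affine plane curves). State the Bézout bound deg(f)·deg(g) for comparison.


Common zeros: {(3, 5)}; count = 1; Bézout bound = 1.

deg(f) = 1, deg(g) = 1, so Bézout bound = 1.
Scan x ∈ F_7. For each x, list the y ∈ F_7 with f(x, y) ≡ 0 and those with g(x, y) ≡ 0 (mod 7); the common zeros in that column are the intersection.
  x = 0: f ≡ 0 at y ∈ {5}; g ≡ 0 at y ∈ {0}; common: ∅.
  x = 1: f ≡ 0 at y ∈ {5}; g ≡ 0 at y ∈ {4}; common: ∅.
  x = 2: f ≡ 0 at y ∈ {5}; g ≡ 0 at y ∈ {1}; common: ∅.
  x = 3: f ≡ 0 at y ∈ {5}; g ≡ 0 at y ∈ {5}; common: {5}.
  x = 4: f ≡ 0 at y ∈ {5}; g ≡ 0 at y ∈ {2}; common: ∅.
  x = 5: f ≡ 0 at y ∈ {5}; g ≡ 0 at y ∈ {6}; common: ∅.
  x = 6: f ≡ 0 at y ∈ {5}; g ≡ 0 at y ∈ {3}; common: ∅.
Collecting: common zeros = {(3, 5)}, so the count is 1.
Comparison with the Bézout bound: 1 ≤ 1 = deg(f)·deg(g), as expected for curves with no common component (the bound is attained).


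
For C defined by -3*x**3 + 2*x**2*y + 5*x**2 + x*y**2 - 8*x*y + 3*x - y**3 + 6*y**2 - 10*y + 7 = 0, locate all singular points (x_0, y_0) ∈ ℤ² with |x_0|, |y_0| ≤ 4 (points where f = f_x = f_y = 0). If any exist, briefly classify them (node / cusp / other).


Singular points: {(1, 2)}; classification: cusp.

Compute partial derivatives:
  f_x = -9*x**2 + 4*x*y + 10*x + y**2 - 8*y + 3.
  f_y = 2*x**2 + 2*x*y - 8*x - 3*y**2 + 12*y - 10.
Scan x_0 ∈ {−4, ..., 4}. For each x_0, f_y(x_0, y) is a polynomial in y; find its integer roots y ∈ {−4, ..., 4}, then test f_x and f at those candidates.
  x = -4: f_y(-4, y) = -3*y**2 + 4*y + 54; no integer root y with |y| ≤ 4.
  x = -3: f_y(-3, y) = -3*y**2 + 6*y + 32; no integer root y with |y| ≤ 4.
  x = -2: f_y(-2, y) = -3*y**2 + 8*y + 14; no integer root y with |y| ≤ 4.
  x = -1: f_y(-1, y) = -3*y**2 + 10*y; vanishes at y ∈ {0}. (-1, 0): f_x = -16 ≠ 0.
  x = 0: f_y(0, y) = -3*y**2 + 12*y - 10; no integer root y with |y| ≤ 4.
  x = 1: f_y(1, y) = -3*y**2 + 14*y - 16; vanishes at y ∈ {2}. (1, 2): f_x = 0, f = 0 — SINGULAR.
  x = 2: f_y(2, y) = -3*y**2 + 16*y - 18; no integer root y with |y| ≤ 4.
  x = 3: f_y(3, y) = -3*y**2 + 18*y - 16; no integer root y with |y| ≤ 4.
  x = 4: f_y(4, y) = -3*y**2 + 20*y - 10; no integer root y with |y| ≤ 4.
Only singular point on the grid: (1, 2).
Classify: substitute x = 1 + u, y = 2 + v and expand: f = -3*u**3 + 2*u**2*v + u*v**2 - v**3 + v**2.
No constant or linear terms (consistent with a singular point). Quadratic part: v**2. Cubic part: -3*u**3 + 2*u**2*v + u*v**2 - v**3.
The quadratic part v**2 is a perfect square, so there is a single (double) tangent line v = 0, i.e. y = 2. Restricting the cubic part to that line (v = 0) leaves -3*u**3 ≠ 0, so f is not divisible by v and the branch is v² ≈ 3*u**3 to lowest order — this is a cusp.
Classification: cusp.


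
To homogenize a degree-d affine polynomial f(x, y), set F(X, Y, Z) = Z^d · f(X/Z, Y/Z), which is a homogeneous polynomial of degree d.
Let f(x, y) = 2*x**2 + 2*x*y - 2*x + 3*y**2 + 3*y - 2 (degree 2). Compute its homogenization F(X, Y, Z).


F(X, Y, Z) = 2*X**2 + 2*X*Y - 2*X*Z + 3*Y**2 + 3*Y*Z - 2*Z**2

deg(f) = 2.
Substitute x = X/Z, y = Y/Z into f, then multiply by Z^2.
  monomial 2·x^2·y^0 ↦ 2·X^2·Y^0·Z^0.
  monomial 2·x^1·y^1 ↦ 2·X^1·Y^1·Z^0.
  monomial -2·x^1·y^0 ↦ -2·X^1·Y^0·Z^1.
  monomial 3·x^0·y^2 ↦ 3·X^0·Y^2·Z^0.
  monomial 3·x^0·y^1 ↦ 3·X^0·Y^1·Z^1.
  monomial -2·x^0·y^0 ↦ -2·X^0·Y^0·Z^2.
Collecting: F(X, Y, Z) = 2*X**2 + 2*X*Y - 2*X*Z + 3*Y**2 + 3*Y*Z - 2*Z**2.


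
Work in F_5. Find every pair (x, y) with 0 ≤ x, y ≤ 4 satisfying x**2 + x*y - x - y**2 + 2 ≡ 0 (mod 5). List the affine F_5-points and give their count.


Affine F_5-points: {(1, 2), (1, 4), (2, 1), (3, 1), (3, 2)}; count = 5.

For each of the 25 pairs (x, y) ∈ F_5², evaluate f(x, y) mod 5. Record the zeros.
  x = 0: [0↦2, 1↦1, 2↦3, 3↦3, 4↦1]  zeros at y ∈ ∅
  x = 1: [0↦2, 1↦2, 2↦0, 3↦1, 4↦0]  zeros at y ∈ {2, 4}
  x = 2: [0↦4, 1↦0, 2↦4, 3↦1, 4↦1]  zeros at y ∈ {1}
  x = 3: [0↦3, 1↦0, 2↦0, 3↦3, 4↦4]  zeros at y ∈ {1, 2}
  x = 4: [0↦4, 1↦2, 2↦3, 3↦2, 4↦4]  zeros at y ∈ ∅
Collecting zeros: affine points = {(1, 2), (1, 4), (2, 1), (3, 1), (3, 2)}.
Total count |C(F_5)_aff| = 5.


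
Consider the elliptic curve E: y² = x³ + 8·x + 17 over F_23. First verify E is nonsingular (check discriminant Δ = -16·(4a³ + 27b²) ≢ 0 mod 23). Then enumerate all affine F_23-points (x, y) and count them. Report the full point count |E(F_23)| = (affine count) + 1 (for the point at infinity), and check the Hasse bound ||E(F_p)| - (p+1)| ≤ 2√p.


Affine points = {(1, 7), (1, 16), (2, 8), (2, 15), (7, 5), (7, 18), (8, 8), (8, 15), (9, 6), (9, 17), (10, 4), (10, 19), (12, 1), (12, 22), (13, 8), (13, 15), (15, 4), (15, 19), (16, 3), (16, 20), (17, 11), (17, 12), (18, 6), (18, 17), (19, 6), (19, 17), (20, 9), (20, 14), (21, 4), (21, 19), (22, 10), (22, 13)}; affine count = 32; |E(F_23)| = 33.

Discriminant check: Δ ∝ 4a³ + 27b² = 4·8³ + 27·17² = 4·512 + 27·289 ≡ 7 (mod 23). Nonzero ⇒ E is nonsingular.
For each x ∈ F_23, compute rhs = x³ + 8·x + 17 mod 23, then count y ∈ F_23 with y² ≡ rhs.
  x = 0: rhs = 17, matching y values: none (0 points).
  x = 1: rhs = 3, matching y values: 7, 16 (2 points).
  x = 2: rhs = 18, matching y values: 8, 15 (2 points).
  x = 3: rhs = 22, matching y values: none (0 points).
  x = 4: rhs = 21, matching y values: none (0 points).
  x = 5: rhs = 21, matching y values: none (0 points).
  x = 6: rhs = 5, matching y values: none (0 points).
  x = 7: rhs = 2, matching y values: 5, 18 (2 points).
  x = 8: rhs = 18, matching y values: 8, 15 (2 points).
  x = 9: rhs = 13, matching y values: 6, 17 (2 points).
  x = 10: rhs = 16, matching y values: 4, 19 (2 points).
  x = 11: rhs = 10, matching y values: none (0 points).
  x = 12: rhs = 1, matching y values: 1, 22 (2 points).
  x = 13: rhs = 18, matching y values: 8, 15 (2 points).
  x = 14: rhs = 21, matching y values: none (0 points).
  x = 15: rhs = 16, matching y values: 4, 19 (2 points).
  x = 16: rhs = 9, matching y values: 3, 20 (2 points).
  x = 17: rhs = 6, matching y values: 11, 12 (2 points).
  x = 18: rhs = 13, matching y values: 6, 17 (2 points).
  x = 19: rhs = 13, matching y values: 6, 17 (2 points).
  x = 20: rhs = 12, matching y values: 9, 14 (2 points).
  x = 21: rhs = 16, matching y values: 4, 19 (2 points).
  x = 22: rhs = 8, matching y values: 10, 13 (2 points).
Total affine count: 32.
Full point count |E(F_23)| = 32 + 1 = 33.
Hasse bound: |33 − (23+1)| = |9| = 9 ≤ 2√23 ≈ 9.5917 ✓.


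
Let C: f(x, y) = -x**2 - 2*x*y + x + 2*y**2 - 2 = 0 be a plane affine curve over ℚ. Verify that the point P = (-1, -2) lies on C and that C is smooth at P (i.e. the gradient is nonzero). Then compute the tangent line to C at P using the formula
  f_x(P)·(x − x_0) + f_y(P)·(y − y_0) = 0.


Tangent line at P: 7*x - 6*y - 5 = 0.

Step 1: f(-1, -2) = 0, so P lies on C.
Step 2: partial derivatives
  f_x(x, y) = -2*x - 2*y + 1, f_y(x, y) = -2*x + 4*y.
  f_x(P) = 7, f_y(P) = -6 (gradient nonzero, so P is smooth).
Step 3: tangent line at P: 7·(x − -1) + -6·(y − -2) = 0.
Expanding: 7*x - 6*y - 5 = 0.


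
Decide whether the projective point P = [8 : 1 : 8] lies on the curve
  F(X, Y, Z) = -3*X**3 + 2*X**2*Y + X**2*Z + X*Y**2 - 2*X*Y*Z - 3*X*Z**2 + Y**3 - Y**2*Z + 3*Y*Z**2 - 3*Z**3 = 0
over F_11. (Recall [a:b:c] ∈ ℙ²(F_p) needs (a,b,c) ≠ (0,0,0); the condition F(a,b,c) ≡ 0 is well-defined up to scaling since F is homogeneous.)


F(8,1,8) ≡ 2 (mod 11); P is NOT on the curve.

Evaluate F(8, 1, 8) term-by-term (mod 11).
  -3*X**3 ↦ -3·512·1·1 = -1536
  2*X**2*Y ↦ 2·64·1·1 = 128
  X**2*Z ↦ 1·64·1·8 = 512
  X*Y**2 ↦ 1·8·1·1 = 8
  -2*X*Y*Z ↦ -2·8·1·8 = -128
  -3*X*Z**2 ↦ -3·8·1·64 = -1536
  Y**3 ↦ 1·1·1·1 = 1
  -Y**2*Z ↦ -1·1·1·8 = -8
  3*Y*Z**2 ↦ 3·1·1·64 = 192
  -3*Z**3 ↦ -3·1·1·512 = -1536
Sum: F(8, 1, 8) = (-1536) + (128) + (512) + (8) + (-128) + (-1536) + (1) + (-8) + (192) + (-1536) = -3903.
Reducing mod 11: -3903 ≡ 2 (mod 11).
Since F(a, b, c) ≡ 2 ≠ 0 (mod 11), P does NOT lie on the curve.


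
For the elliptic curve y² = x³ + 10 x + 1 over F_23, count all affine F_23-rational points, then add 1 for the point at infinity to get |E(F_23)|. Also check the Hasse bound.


Affine points = {(0, 1), (0, 22), (1, 9), (1, 14), (2, 11), (2, 12), (3, 9), (3, 14), (4, 6), (4, 17), (6, 1), (6, 22), (7, 0), (8, 8), (8, 15), (11, 4), (11, 19), (12, 3), (12, 20), (16, 5), (16, 18), (17, 1), (17, 22), (19, 9), (19, 14), (20, 6), (20, 17), (22, 6), (22, 17)}; affine count = 29; |E(F_23)| = 30.

Discriminant check: Δ ∝ 4a³ + 27b² = 4·10³ + 27·1² = 4·1000 + 27·1 ≡ 2 (mod 23). Nonzero ⇒ E is nonsingular.
For each x ∈ F_23, compute rhs = x³ + 10·x + 1 mod 23, then count y ∈ F_23 with y² ≡ rhs.
  x = 0: rhs = 1, matching y values: 1, 22 (2 points).
  x = 1: rhs = 12, matching y values: 9, 14 (2 points).
  x = 2: rhs = 6, matching y values: 11, 12 (2 points).
  x = 3: rhs = 12, matching y values: 9, 14 (2 points).
  x = 4: rhs = 13, matching y values: 6, 17 (2 points).
  x = 5: rhs = 15, matching y values: none (0 points).
  x = 6: rhs = 1, matching y values: 1, 22 (2 points).
  x = 7: rhs = 0, matching y values: 0 (1 points).
  x = 8: rhs = 18, matching y values: 8, 15 (2 points).
  x = 9: rhs = 15, matching y values: none (0 points).
  x = 10: rhs = 20, matching y values: none (0 points).
  x = 11: rhs = 16, matching y values: 4, 19 (2 points).
  x = 12: rhs = 9, matching y values: 3, 20 (2 points).
  x = 13: rhs = 5, matching y values: none (0 points).
  x = 14: rhs = 10, matching y values: none (0 points).
  x = 15: rhs = 7, matching y values: none (0 points).
  x = 16: rhs = 2, matching y values: 5, 18 (2 points).
  x = 17: rhs = 1, matching y values: 1, 22 (2 points).
  x = 18: rhs = 10, matching y values: none (0 points).
  x = 19: rhs = 12, matching y values: 9, 14 (2 points).
  x = 20: rhs = 13, matching y values: 6, 17 (2 points).
  x = 21: rhs = 19, matching y values: none (0 points).
  x = 22: rhs = 13, matching y values: 6, 17 (2 points).
Total affine count: 29.
Full point count |E(F_23)| = 29 + 1 = 30.
Hasse bound: |30 − (23+1)| = |6| = 6 ≤ 2√23 ≈ 9.5917 ✓.


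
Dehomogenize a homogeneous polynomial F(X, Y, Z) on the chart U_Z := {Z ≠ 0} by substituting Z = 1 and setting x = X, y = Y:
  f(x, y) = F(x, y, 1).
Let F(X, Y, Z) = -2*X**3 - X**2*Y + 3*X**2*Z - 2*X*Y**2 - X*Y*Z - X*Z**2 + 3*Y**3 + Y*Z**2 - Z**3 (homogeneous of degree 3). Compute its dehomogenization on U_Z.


f(x, y) = -2*x**3 - x**2*y + 3*x**2 - 2*x*y**2 - x*y - x + 3*y**3 + y - 1

On U_Z we set Z = 1. Each monomial c·X^i·Y^j·Z^k in F becomes c·x^i·y^j·1^k = c·x^i·y^j.
Substituting Z = 1: F(X, Y, 1) = -2*x**3 - x**2*y + 3*x**2 - 2*x*y**2 - x*y - x + 3*y**3 + y - 1.
Note: deg(f) ≤ deg(F) = 3; strict inequality happens when F is divisible by Z (lost terms).


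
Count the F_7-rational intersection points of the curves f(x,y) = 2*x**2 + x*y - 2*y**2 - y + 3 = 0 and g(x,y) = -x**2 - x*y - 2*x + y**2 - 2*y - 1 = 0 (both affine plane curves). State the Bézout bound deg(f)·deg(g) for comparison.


Common zeros: ∅; count = 0; Bézout bound = 4.

deg(f) = 2, deg(g) = 2, so Bézout bound = 4.
Scan x ∈ F_7. For each x, list the y ∈ F_7 with f(x, y) ≡ 0 and those with g(x, y) ≡ 0 (mod 7); the common zeros in that column are the intersection.
  x = 0: f ≡ 0 at y ∈ {1, 2}; g ≡ 0 at y ∈ {4, 5}; common: ∅.
  x = 1: f ≡ 0 at y ∈ ∅; g ≡ 0 at y ∈ {4, 6}; common: ∅.
  x = 2: f ≡ 0 at y ∈ ∅; g ≡ 0 at y ∈ ∅; common: ∅.
  x = 3: f ≡ 0 at y ∈ {0, 1}; g ≡ 0 at y ∈ ∅; common: ∅.
  x = 4: f ≡ 0 at y ∈ {0, 5}; g ≡ 0 at y ∈ ∅; common: ∅.
  x = 5: f ≡ 0 at y ∈ ∅; g ≡ 0 at y ∈ {1, 6}; common: ∅.
  x = 6: f ≡ 0 at y ∈ {2, 4}; g ≡ 0 at y ∈ {0, 1}; common: ∅.
Collecting: common zeros = ∅, so the count is 0.
Comparison with the Bézout bound: 0 ≤ 4 = deg(f)·deg(g), as expected for curves with no common component (the affine F_7-count falls short of the bound because intersections may lie at infinity, over extension fields, or carry multiplicity).


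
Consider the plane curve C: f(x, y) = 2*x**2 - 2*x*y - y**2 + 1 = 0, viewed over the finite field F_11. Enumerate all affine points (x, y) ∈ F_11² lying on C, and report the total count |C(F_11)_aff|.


Affine F_11-points: {(0, 1), (0, 10), (1, 1), (1, 8), (4, 0), (4, 3), (7, 0), (7, 8), (10, 3), (10, 10)}; count = 10.

For each of the 121 pairs (x, y) ∈ F_11², evaluate f(x, y) mod 11. Record the zeros.
  x = 0: [0↦1, 1↦0, 2↦8, 3↦3, 4↦7, 5↦9, 6↦9, 7↦7, 8↦3, 9↦8, 10↦0]  zeros at y ∈ {1, 10}
  x = 1: [0↦3, 1↦0, 2↦6, 3↦10, 4↦1, 5↦1, 6↦10, 7↦6, 8↦0, 9↦3, 10↦4]  zeros at y ∈ {1, 8}
  x = 2: [0↦9, 1↦4, 2↦8, 3↦10, 4↦10, 5↦8, 6↦4, 7↦9, 8↦1, 9↦2, 10↦1]  zeros at y ∈ ∅
  x = 3: [0↦8, 1↦1, 2↦3, 3↦3, 4↦1, 5↦8, 6↦2, 7↦5, 8↦6, 9↦5, 10↦2]  zeros at y ∈ ∅
  x = 4: [0↦0, 1↦2, 2↦2, 3↦0, 4↦7, 5↦1, 6↦4, 7↦5, 8↦4, 9↦1, 10↦7]  zeros at y ∈ {0, 3}
  x = 5: [0↦7, 1↦7, 2↦5, 3↦1, 4↦6, 5↦9, 6↦10, 7↦9, 8↦6, 9↦1, 10↦5]  zeros at y ∈ ∅
  x = 6: [0↦7, 1↦5, 2↦1, 3↦6, 4↦9, 5↦10, 6↦9, 7↦6, 8↦1, 9↦5, 10↦7]  zeros at y ∈ ∅
  x = 7: [0↦0, 1↦7, 2↦1, 3↦4, 4↦5, 5↦4, 6↦1, 7↦7, 8↦0, 9↦2, 10↦2]  zeros at y ∈ {0, 8}
  x = 8: [0↦8, 1↦2, 2↦5, 3↦6, 4↦5, 5↦2, 6↦8, 7↦1, 8↦3, 9↦3, 10↦1]  zeros at y ∈ ∅
  x = 9: [0↦9, 1↦1, 2↦2, 3↦1, 4↦9, 5↦4, 6↦8, 7↦10, 8↦10, 9↦8, 10↦4]  zeros at y ∈ ∅
  x = 10: [0↦3, 1↦4, 2↦3, 3↦0, 4↦6, 5↦10, 6↦1, 7↦1, 8↦10, 9↦6, 10↦0]  zeros at y ∈ {3, 10}
Collecting zeros: affine points = {(0, 1), (0, 10), (1, 1), (1, 8), (4, 0), (4, 3), (7, 0), (7, 8), (10, 3), (10, 10)}.
Total count |C(F_11)_aff| = 10.


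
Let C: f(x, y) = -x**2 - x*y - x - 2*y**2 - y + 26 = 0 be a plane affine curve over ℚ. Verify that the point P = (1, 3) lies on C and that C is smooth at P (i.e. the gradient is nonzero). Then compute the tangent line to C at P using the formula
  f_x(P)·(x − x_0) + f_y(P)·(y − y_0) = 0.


Tangent line at P: -6*x - 14*y + 48 = 0.

Step 1: f(1, 3) = 0, so P lies on C.
Step 2: partial derivatives
  f_x(x, y) = -2*x - y - 1, f_y(x, y) = -x - 4*y - 1.
  f_x(P) = -6, f_y(P) = -14 (gradient nonzero, so P is smooth).
Step 3: tangent line at P: -6·(x − 1) + -14·(y − 3) = 0.
Expanding: -6*x - 14*y + 48 = 0.


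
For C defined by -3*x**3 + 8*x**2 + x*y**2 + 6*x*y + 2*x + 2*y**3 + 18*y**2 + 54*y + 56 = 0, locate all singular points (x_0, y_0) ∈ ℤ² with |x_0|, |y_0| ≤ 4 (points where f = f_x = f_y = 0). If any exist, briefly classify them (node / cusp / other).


Singular points: {(1, -3)}; classification: node.

Compute partial derivatives:
  f_x = -9*x**2 + 16*x + y**2 + 6*y + 2.
  f_y = 2*x*y + 6*x + 6*y**2 + 36*y + 54.
Scan x_0 ∈ {−4, ..., 4}. For each x_0, f_y(x_0, y) is a polynomial in y; find its integer roots y ∈ {−4, ..., 4}, then test f_x and f at those candidates.
  x = -4: f_y(-4, y) = 6*y**2 + 28*y + 30; vanishes at y ∈ {-3}. (-4, -3): f_x = -215 ≠ 0.
  x = -3: f_y(-3, y) = 6*y**2 + 30*y + 36; vanishes at y ∈ {-3, -2}. (-3, -3): f_x = -136 ≠ 0; (-3, -2): f_x = -135 ≠ 0.
  x = -2: f_y(-2, y) = 6*y**2 + 32*y + 42; vanishes at y ∈ {-3}. (-2, -3): f_x = -75 ≠ 0.
  x = -1: f_y(-1, y) = 6*y**2 + 34*y + 48; vanishes at y ∈ {-3}. (-1, -3): f_x = -32 ≠ 0.
  x = 0: f_y(0, y) = 6*y**2 + 36*y + 54; vanishes at y ∈ {-3}. (0, -3): f_x = -7 ≠ 0.
  x = 1: f_y(1, y) = 6*y**2 + 38*y + 60; vanishes at y ∈ {-3}. (1, -3): f_x = 0, f = 0 — SINGULAR.
  x = 2: f_y(2, y) = 6*y**2 + 40*y + 66; vanishes at y ∈ {-3}. (2, -3): f_x = -11 ≠ 0.
  x = 3: f_y(3, y) = 6*y**2 + 42*y + 72; vanishes at y ∈ {-4, -3}. (3, -4): f_x = -39 ≠ 0; (3, -3): f_x = -40 ≠ 0.
  x = 4: f_y(4, y) = 6*y**2 + 44*y + 78; vanishes at y ∈ {-3}. (4, -3): f_x = -87 ≠ 0.
Only singular point on the grid: (1, -3).
Classify: substitute x = 1 + u, y = -3 + v and expand: f = -3*u**3 - u**2 + u*v**2 + 2*v**3 + v**2.
No constant or linear terms (consistent with a singular point). Quadratic part: -u**2 + v**2. Cubic part: -3*u**3 + u*v**2 + 2*v**3.
The quadratic part v**2 - u**2 = (v − u)(v + u) splits into two distinct linear factors, so there are two distinct tangent lines y − -3 = ±(x − 1) — this is a node (ordinary double point).
Classification: node.


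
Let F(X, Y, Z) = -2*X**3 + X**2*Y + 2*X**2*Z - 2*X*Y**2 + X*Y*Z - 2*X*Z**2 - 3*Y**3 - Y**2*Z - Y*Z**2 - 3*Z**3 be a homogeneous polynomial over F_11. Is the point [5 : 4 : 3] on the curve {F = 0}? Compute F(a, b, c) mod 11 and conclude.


F(5,4,3) ≡ 3 (mod 11); P is NOT on the curve.

Evaluate F(5, 4, 3) term-by-term (mod 11).
  -2*X**3 ↦ -2·125·1·1 = -250
  X**2*Y ↦ 1·25·4·1 = 100
  2*X**2*Z ↦ 2·25·1·3 = 150
  -2*X*Y**2 ↦ -2·5·16·1 = -160
  X*Y*Z ↦ 1·5·4·3 = 60
  -2*X*Z**2 ↦ -2·5·1·9 = -90
  -3*Y**3 ↦ -3·1·64·1 = -192
  -Y**2*Z ↦ -1·1·16·3 = -48
  -Y*Z**2 ↦ -1·1·4·9 = -36
  -3*Z**3 ↦ -3·1·1·27 = -81
Sum: F(5, 4, 3) = (-250) + (100) + (150) + (-160) + (60) + (-90) + (-192) + (-48) + (-36) + (-81) = -547.
Reducing mod 11: -547 ≡ 3 (mod 11).
Since F(a, b, c) ≡ 3 ≠ 0 (mod 11), P does NOT lie on the curve.


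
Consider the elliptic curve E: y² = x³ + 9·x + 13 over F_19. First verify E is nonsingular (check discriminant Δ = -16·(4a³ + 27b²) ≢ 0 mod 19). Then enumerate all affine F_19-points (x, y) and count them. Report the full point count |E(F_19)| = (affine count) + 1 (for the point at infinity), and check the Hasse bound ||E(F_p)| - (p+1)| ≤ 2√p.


Affine points = {(1, 2), (1, 17), (2, 1), (2, 18), (6, 6), (6, 13), (7, 1), (7, 18), (9, 5), (9, 14), (10, 1), (10, 18), (12, 5), (12, 14), (13, 3), (13, 16), (16, 4), (16, 15), (17, 5), (17, 14)}; affine count = 20; |E(F_19)| = 21.

Discriminant check: Δ ∝ 4a³ + 27b² = 4·9³ + 27·13² = 4·729 + 27·169 ≡ 12 (mod 19). Nonzero ⇒ E is nonsingular.
For each x ∈ F_19, compute rhs = x³ + 9·x + 13 mod 19, then count y ∈ F_19 with y² ≡ rhs.
  x = 0: rhs = 13, matching y values: none (0 points).
  x = 1: rhs = 4, matching y values: 2, 17 (2 points).
  x = 2: rhs = 1, matching y values: 1, 18 (2 points).
  x = 3: rhs = 10, matching y values: none (0 points).
  x = 4: rhs = 18, matching y values: none (0 points).
  x = 5: rhs = 12, matching y values: none (0 points).
  x = 6: rhs = 17, matching y values: 6, 13 (2 points).
  x = 7: rhs = 1, matching y values: 1, 18 (2 points).
  x = 8: rhs = 8, matching y values: none (0 points).
  x = 9: rhs = 6, matching y values: 5, 14 (2 points).
  x = 10: rhs = 1, matching y values: 1, 18 (2 points).
  x = 11: rhs = 18, matching y values: none (0 points).
  x = 12: rhs = 6, matching y values: 5, 14 (2 points).
  x = 13: rhs = 9, matching y values: 3, 16 (2 points).
  x = 14: rhs = 14, matching y values: none (0 points).
  x = 15: rhs = 8, matching y values: none (0 points).
  x = 16: rhs = 16, matching y values: 4, 15 (2 points).
  x = 17: rhs = 6, matching y values: 5, 14 (2 points).
  x = 18: rhs = 3, matching y values: none (0 points).
Total affine count: 20.
Full point count |E(F_19)| = 20 + 1 = 21.
Hasse bound: |21 − (19+1)| = |1| = 1 ≤ 2√19 ≈ 8.7178 ✓.


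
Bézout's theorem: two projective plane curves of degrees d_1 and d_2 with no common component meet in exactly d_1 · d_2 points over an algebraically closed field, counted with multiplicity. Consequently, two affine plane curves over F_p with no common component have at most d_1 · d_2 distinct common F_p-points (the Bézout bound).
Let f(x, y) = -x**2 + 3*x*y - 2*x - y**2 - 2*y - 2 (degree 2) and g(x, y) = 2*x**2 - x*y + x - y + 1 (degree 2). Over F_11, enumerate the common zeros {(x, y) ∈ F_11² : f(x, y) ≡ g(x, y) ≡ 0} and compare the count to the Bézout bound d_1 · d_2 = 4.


Common zeros: ∅; count = 0; Bézout bound = 4.

deg(f) = 2, deg(g) = 2, so Bézout bound = 4.
Scan x ∈ F_11. For each x, list the y ∈ F_11 with f(x, y) ≡ 0 and those with g(x, y) ≡ 0 (mod 11); the common zeros in that column are the intersection.
  x = 0: f ≡ 0 at y ∈ ∅; g ≡ 0 at y ∈ {1}; common: ∅.
  x = 1: f ≡ 0 at y ∈ {3, 9}; g ≡ 0 at y ∈ {2}; common: ∅.
  x = 2: f ≡ 0 at y ∈ {6, 9}; g ≡ 0 at y ∈ {0}; common: ∅.
  x = 3: f ≡ 0 at y ∈ {1, 6}; g ≡ 0 at y ∈ {0}; common: ∅.
  x = 4: f ≡ 0 at y ∈ ∅; g ≡ 0 at y ∈ {3}; common: ∅.
  x = 5: f ≡ 0 at y ∈ ∅; g ≡ 0 at y ∈ {2}; common: ∅.
  x = 6: f ≡ 0 at y ∈ {2, 3}; g ≡ 0 at y ∈ {5}; common: ∅.
  x = 7: f ≡ 0 at y ∈ ∅; g ≡ 0 at y ∈ {5}; common: ∅.
  x = 8: f ≡ 0 at y ∈ ∅; g ≡ 0 at y ∈ {3}; common: ∅.
  x = 9: f ≡ 0 at y ∈ {1, 2}; g ≡ 0 at y ∈ {4}; common: ∅.
  x = 10: f ≡ 0 at y ∈ ∅; g ≡ 0 at y ∈ ∅; common: ∅.
Collecting: common zeros = ∅, so the count is 0.
Comparison with the Bézout bound: 0 ≤ 4 = deg(f)·deg(g), as expected for curves with no common component (the affine F_11-count falls short of the bound because intersections may lie at infinity, over extension fields, or carry multiplicity).


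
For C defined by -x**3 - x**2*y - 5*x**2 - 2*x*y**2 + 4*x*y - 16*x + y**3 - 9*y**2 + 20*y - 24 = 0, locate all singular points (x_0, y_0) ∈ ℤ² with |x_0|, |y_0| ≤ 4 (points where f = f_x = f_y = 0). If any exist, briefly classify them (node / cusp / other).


Singular points: {(-2, 2)}; classification: node.

Compute partial derivatives:
  f_x = -3*x**2 - 2*x*y - 10*x - 2*y**2 + 4*y - 16.
  f_y = -x**2 - 4*x*y + 4*x + 3*y**2 - 18*y + 20.
Scan x_0 ∈ {−4, ..., 4}. For each x_0, f_y(x_0, y) is a polynomial in y; find its integer roots y ∈ {−4, ..., 4}, then test f_x and f at those candidates.
  x = -4: f_y(-4, y) = 3*y**2 - 2*y - 12; no integer root y with |y| ≤ 4.
  x = -3: f_y(-3, y) = 3*y**2 - 6*y - 1; no integer root y with |y| ≤ 4.
  x = -2: f_y(-2, y) = 3*y**2 - 10*y + 8; vanishes at y ∈ {2}. (-2, 2): f_x = 0, f = 0 — SINGULAR.
  x = -1: f_y(-1, y) = 3*y**2 - 14*y + 15; vanishes at y ∈ {3}. (-1, 3): f_x = -9 ≠ 0.
  x = 0: f_y(0, y) = 3*y**2 - 18*y + 20; no integer root y with |y| ≤ 4.
  x = 1: f_y(1, y) = 3*y**2 - 22*y + 23; no integer root y with |y| ≤ 4.
  x = 2: f_y(2, y) = 3*y**2 - 26*y + 24; no integer root y with |y| ≤ 4.
  x = 3: f_y(3, y) = 3*y**2 - 30*y + 23; no integer root y with |y| ≤ 4.
  x = 4: f_y(4, y) = 3*y**2 - 34*y + 20; no integer root y with |y| ≤ 4.
Only singular point on the grid: (-2, 2).
Classify: substitute x = -2 + u, y = 2 + v and expand: f = -u**3 - u**2*v - u**2 - 2*u*v**2 + v**3 + v**2.
No constant or linear terms (consistent with a singular point). Quadratic part: -u**2 + v**2. Cubic part: -u**3 - u**2*v - 2*u*v**2 + v**3.
The quadratic part v**2 - u**2 = (v − u)(v + u) splits into two distinct linear factors, so there are two distinct tangent lines y − 2 = ±(x − -2) — this is a node (ordinary double point).
Classification: node.


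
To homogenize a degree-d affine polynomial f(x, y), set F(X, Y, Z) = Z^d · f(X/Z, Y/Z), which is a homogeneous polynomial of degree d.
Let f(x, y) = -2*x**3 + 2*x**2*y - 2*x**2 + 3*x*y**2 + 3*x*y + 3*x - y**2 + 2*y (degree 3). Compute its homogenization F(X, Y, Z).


F(X, Y, Z) = -2*X**3 + 2*X**2*Y - 2*X**2*Z + 3*X*Y**2 + 3*X*Y*Z + 3*X*Z**2 - Y**2*Z + 2*Y*Z**2

deg(f) = 3.
Substitute x = X/Z, y = Y/Z into f, then multiply by Z^3.
  monomial -2·x^3·y^0 ↦ -2·X^3·Y^0·Z^0.
  monomial 2·x^2·y^1 ↦ 2·X^2·Y^1·Z^0.
  monomial -2·x^2·y^0 ↦ -2·X^2·Y^0·Z^1.
  monomial 3·x^1·y^2 ↦ 3·X^1·Y^2·Z^0.
  monomial 3·x^1·y^1 ↦ 3·X^1·Y^1·Z^1.
  monomial 3·x^1·y^0 ↦ 3·X^1·Y^0·Z^2.
  monomial -1·x^0·y^2 ↦ -1·X^0·Y^2·Z^1.
  monomial 2·x^0·y^1 ↦ 2·X^0·Y^1·Z^2.
Collecting: F(X, Y, Z) = -2*X**3 + 2*X**2*Y - 2*X**2*Z + 3*X*Y**2 + 3*X*Y*Z + 3*X*Z**2 - Y**2*Z + 2*Y*Z**2.


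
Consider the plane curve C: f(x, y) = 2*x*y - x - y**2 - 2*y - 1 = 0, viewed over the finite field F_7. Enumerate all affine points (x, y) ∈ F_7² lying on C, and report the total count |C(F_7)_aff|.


Affine F_7-points: {(0, 6), (3, 2), (4, 1), (4, 5), (6, 0), (6, 3)}; count = 6.

For each of the 49 pairs (x, y) ∈ F_7², evaluate f(x, y) mod 7. Record the zeros.
  x = 0: [0↦6, 1↦3, 2↦5, 3↦5, 4↦3, 5↦6, 6↦0]  zeros at y ∈ {6}
  x = 1: [0↦5, 1↦4, 2↦1, 3↦3, 4↦3, 5↦1, 6↦4]  zeros at y ∈ ∅
  x = 2: [0↦4, 1↦5, 2↦4, 3↦1, 4↦3, 5↦3, 6↦1]  zeros at y ∈ ∅
  x = 3: [0↦3, 1↦6, 2↦0, 3↦6, 4↦3, 5↦5, 6↦5]  zeros at y ∈ {2}
  x = 4: [0↦2, 1↦0, 2↦3, 3↦4, 4↦3, 5↦0, 6↦2]  zeros at y ∈ {1, 5}
  x = 5: [0↦1, 1↦1, 2↦6, 3↦2, 4↦3, 5↦2, 6↦6]  zeros at y ∈ ∅
  x = 6: [0↦0, 1↦2, 2↦2, 3↦0, 4↦3, 5↦4, 6↦3]  zeros at y ∈ {0, 3}
Collecting zeros: affine points = {(0, 6), (3, 2), (4, 1), (4, 5), (6, 0), (6, 3)}.
Total count |C(F_7)_aff| = 6.


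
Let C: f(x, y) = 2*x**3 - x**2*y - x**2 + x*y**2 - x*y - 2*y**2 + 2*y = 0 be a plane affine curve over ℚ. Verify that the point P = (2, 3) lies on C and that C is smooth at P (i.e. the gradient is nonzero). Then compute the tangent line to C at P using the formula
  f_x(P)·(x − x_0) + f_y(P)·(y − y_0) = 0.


Tangent line at P: 14*x - 4*y - 16 = 0.

Step 1: f(2, 3) = 0, so P lies on C.
Step 2: partial derivatives
  f_x(x, y) = 6*x**2 - 2*x*y - 2*x + y**2 - y, f_y(x, y) = -x**2 + 2*x*y - x - 4*y + 2.
  f_x(P) = 14, f_y(P) = -4 (gradient nonzero, so P is smooth).
Step 3: tangent line at P: 14·(x − 2) + -4·(y − 3) = 0.
Expanding: 14*x - 4*y - 16 = 0.


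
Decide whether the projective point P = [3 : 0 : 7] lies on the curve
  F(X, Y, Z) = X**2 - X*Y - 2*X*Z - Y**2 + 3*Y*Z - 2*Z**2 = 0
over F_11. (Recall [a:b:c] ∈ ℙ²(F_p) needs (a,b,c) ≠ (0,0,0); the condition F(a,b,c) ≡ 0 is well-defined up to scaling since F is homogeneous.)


F(3,0,7) ≡ 1 (mod 11); P is NOT on the curve.

Evaluate F(3, 0, 7) term-by-term (mod 11).
  X**2 ↦ 1·9·1·1 = 9
  -X*Y ↦ -1·3·0·1 = 0
  -2*X*Z ↦ -2·3·1·7 = -42
  -Y**2 ↦ -1·1·0·1 = 0
  3*Y*Z ↦ 3·1·0·7 = 0
  -2*Z**2 ↦ -2·1·1·49 = -98
Sum: F(3, 0, 7) = (9) + (0) + (-42) + (0) + (0) + (-98) = -131.
Reducing mod 11: -131 ≡ 1 (mod 11).
Since F(a, b, c) ≡ 1 ≠ 0 (mod 11), P does NOT lie on the curve.


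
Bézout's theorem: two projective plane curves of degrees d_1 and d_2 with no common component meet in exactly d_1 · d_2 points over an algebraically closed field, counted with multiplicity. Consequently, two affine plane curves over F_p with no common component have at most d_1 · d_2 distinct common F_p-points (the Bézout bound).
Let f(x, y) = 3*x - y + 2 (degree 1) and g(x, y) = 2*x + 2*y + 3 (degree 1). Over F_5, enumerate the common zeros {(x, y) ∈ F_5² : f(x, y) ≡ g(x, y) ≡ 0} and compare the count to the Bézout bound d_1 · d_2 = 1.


Common zeros: {(1, 0)}; count = 1; Bézout bound = 1.

deg(f) = 1, deg(g) = 1, so Bézout bound = 1.
Scan x ∈ F_5. For each x, list the y ∈ F_5 with f(x, y) ≡ 0 and those with g(x, y) ≡ 0 (mod 5); the common zeros in that column are the intersection.
  x = 0: f ≡ 0 at y ∈ {2}; g ≡ 0 at y ∈ {1}; common: ∅.
  x = 1: f ≡ 0 at y ∈ {0}; g ≡ 0 at y ∈ {0}; common: {0}.
  x = 2: f ≡ 0 at y ∈ {3}; g ≡ 0 at y ∈ {4}; common: ∅.
  x = 3: f ≡ 0 at y ∈ {1}; g ≡ 0 at y ∈ {3}; common: ∅.
  x = 4: f ≡ 0 at y ∈ {4}; g ≡ 0 at y ∈ {2}; common: ∅.
Collecting: common zeros = {(1, 0)}, so the count is 1.
Comparison with the Bézout bound: 1 ≤ 1 = deg(f)·deg(g), as expected for curves with no common component (the bound is attained).


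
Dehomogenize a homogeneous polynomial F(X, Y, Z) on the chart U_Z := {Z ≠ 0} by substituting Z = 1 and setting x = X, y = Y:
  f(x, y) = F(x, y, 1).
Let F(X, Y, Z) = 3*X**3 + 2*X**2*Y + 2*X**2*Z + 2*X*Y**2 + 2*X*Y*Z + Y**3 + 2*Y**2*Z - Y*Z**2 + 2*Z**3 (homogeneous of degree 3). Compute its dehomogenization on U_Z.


f(x, y) = 3*x**3 + 2*x**2*y + 2*x**2 + 2*x*y**2 + 2*x*y + y**3 + 2*y**2 - y + 2

On U_Z we set Z = 1. Each monomial c·X^i·Y^j·Z^k in F becomes c·x^i·y^j·1^k = c·x^i·y^j.
Substituting Z = 1: F(X, Y, 1) = 3*x**3 + 2*x**2*y + 2*x**2 + 2*x*y**2 + 2*x*y + y**3 + 2*y**2 - y + 2.
Note: deg(f) ≤ deg(F) = 3; strict inequality happens when F is divisible by Z (lost terms).


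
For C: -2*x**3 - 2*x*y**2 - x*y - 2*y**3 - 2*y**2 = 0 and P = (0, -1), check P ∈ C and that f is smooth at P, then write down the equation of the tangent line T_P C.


Tangent line at P: -x - 2*y - 2 = 0.

Step 1: f(0, -1) = 0, so P lies on C.
Step 2: partial derivatives
  f_x(x, y) = -6*x**2 - 2*y**2 - y, f_y(x, y) = -4*x*y - x - 6*y**2 - 4*y.
  f_x(P) = -1, f_y(P) = -2 (gradient nonzero, so P is smooth).
Step 3: tangent line at P: -1·(x − 0) + -2·(y − -1) = 0.
Expanding: -x - 2*y - 2 = 0.


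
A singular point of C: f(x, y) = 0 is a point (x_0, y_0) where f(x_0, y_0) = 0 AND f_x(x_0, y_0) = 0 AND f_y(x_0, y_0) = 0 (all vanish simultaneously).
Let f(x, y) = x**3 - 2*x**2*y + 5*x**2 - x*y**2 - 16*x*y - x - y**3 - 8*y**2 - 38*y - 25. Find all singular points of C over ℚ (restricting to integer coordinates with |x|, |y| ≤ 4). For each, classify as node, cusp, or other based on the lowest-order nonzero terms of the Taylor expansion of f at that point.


Singular points: {(-3, -2)}; classification: cusp.

Compute partial derivatives:
  f_x = 3*x**2 - 4*x*y + 10*x - y**2 - 16*y - 1.
  f_y = -2*x**2 - 2*x*y - 16*x - 3*y**2 - 16*y - 38.
Scan x_0 ∈ {−4, ..., 4}. For each x_0, f_y(x_0, y) is a polynomial in y; find its integer roots y ∈ {−4, ..., 4}, then test f_x and f at those candidates.
  x = -4: f_y(-4, y) = -3*y**2 - 8*y - 6; no integer root y with |y| ≤ 4.
  x = -3: f_y(-3, y) = -3*y**2 - 10*y - 8; vanishes at y ∈ {-2}. (-3, -2): f_x = 0, f = 0 — SINGULAR.
  x = -2: f_y(-2, y) = -3*y**2 - 12*y - 14; no integer root y with |y| ≤ 4.
  x = -1: f_y(-1, y) = -3*y**2 - 14*y - 24; no integer root y with |y| ≤ 4.
  x = 0: f_y(0, y) = -3*y**2 - 16*y - 38; no integer root y with |y| ≤ 4.
  x = 1: f_y(1, y) = -3*y**2 - 18*y - 56; no integer root y with |y| ≤ 4.
  x = 2: f_y(2, y) = -3*y**2 - 20*y - 78; no integer root y with |y| ≤ 4.
  x = 3: f_y(3, y) = -3*y**2 - 22*y - 104; no integer root y with |y| ≤ 4.
  x = 4: f_y(4, y) = -3*y**2 - 24*y - 134; no integer root y with |y| ≤ 4.
Only singular point on the grid: (-3, -2).
Classify: substitute x = -3 + u, y = -2 + v and expand: f = u**3 - 2*u**2*v - u*v**2 - v**3 + v**2.
No constant or linear terms (consistent with a singular point). Quadratic part: v**2. Cubic part: u**3 - 2*u**2*v - u*v**2 - v**3.
The quadratic part v**2 is a perfect square, so there is a single (double) tangent line v = 0, i.e. y = -2. Restricting the cubic part to that line (v = 0) leaves u**3 ≠ 0, so f is not divisible by v and the branch is v² ≈ -u**3 to lowest order — this is a cusp.
Classification: cusp.


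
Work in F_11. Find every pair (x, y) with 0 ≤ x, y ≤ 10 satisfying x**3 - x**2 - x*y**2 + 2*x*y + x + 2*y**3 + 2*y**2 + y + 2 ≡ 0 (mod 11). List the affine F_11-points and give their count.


Affine F_11-points: {(0, 3), (1, 7), (2, 3), (3, 9), (5, 4), (8, 2), (10, 3), (10, 5), (10, 7)}; count = 9.

For each of the 121 pairs (x, y) ∈ F_11², evaluate f(x, y) mod 11. Record the zeros.
  x = 0: [0↦2, 1↦7, 2↦6, 3↦0, 4↦1, 5↦10, 6↦6, 7↦1, 8↦7, 9↦3, 10↦1]  zeros at y ∈ {3}
  x = 1: [0↦3, 1↦9, 2↦7, 3↦9, 4↦5, 5↦7, 6↦5, 7↦0, 8↦4, 9↦7, 10↦10]  zeros at y ∈ {7}
  x = 2: [0↦8, 1↦4, 2↦1, 3↦0, 4↦2, 5↦8, 6↦8, 7↦3, 8↦5, 9↦4, 10↦1]  zeros at y ∈ {3}
  x = 3: [0↦1, 1↦9, 2↦5, 3↦1, 4↦9, 5↦8, 6↦10, 7↦5, 8↦5, 9↦0, 10↦2]  zeros at y ∈ {9}
  x = 4: [0↦10, 1↦8, 2↦3, 3↦7, 4↦10, 5↦2, 6↦6, 7↦1, 8↦10, 9↦1, 10↦8]  zeros at y ∈ ∅
  x = 5: [0↦8, 1↦7, 2↦1, 3↦2, 4↦0, 5↦7, 6↦2, 7↦8, 8↦4, 9↦2, 10↦3]  zeros at y ∈ {4}
  x = 6: [0↦1, 1↦1, 2↦5, 3↦3, 4↦7, 5↦7, 6↦4, 7↦10, 8↦4, 9↦9, 10↦4]  zeros at y ∈ ∅
  x = 7: [0↦6, 1↦7, 2↦10, 3↦5, 4↦4, 5↦8, 6↦7, 7↦2, 8↦5, 9↦6, 10↦6]  zeros at y ∈ ∅
  x = 8: [0↦7, 1↦9, 2↦0, 3↦3, 4↦8, 5↦5, 6↦6, 7↦1, 8↦2, 9↦10, 10↦4]  zeros at y ∈ {2}
  x = 9: [0↦10, 1↦2, 2↦3, 3↦3, 4↦3, 5↦4, 6↦7, 7↦2, 8↦1, 9↦5, 10↦4]  zeros at y ∈ ∅
  x = 10: [0↦10, 1↦3, 2↦3, 3↦0, 4↦6, 5↦0, 6↦5, 7↦0, 8↦8, 9↦8, 10↦1]  zeros at y ∈ {3, 5, 7}
Collecting zeros: affine points = {(0, 3), (1, 7), (2, 3), (3, 9), (5, 4), (8, 2), (10, 3), (10, 5), (10, 7)}.
Total count |C(F_11)_aff| = 9.


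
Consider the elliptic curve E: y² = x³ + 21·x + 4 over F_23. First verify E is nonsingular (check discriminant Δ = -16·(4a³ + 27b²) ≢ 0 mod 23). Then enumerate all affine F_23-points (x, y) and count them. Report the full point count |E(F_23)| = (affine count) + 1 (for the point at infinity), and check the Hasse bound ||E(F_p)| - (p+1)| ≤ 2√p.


Affine points = {(0, 2), (0, 21), (1, 7), (1, 16), (2, 10), (2, 13), (3, 5), (3, 18), (5, 2), (5, 21), (6, 1), (6, 22), (9, 5), (9, 18), (10, 8), (10, 15), (11, 5), (11, 18), (12, 11), (12, 12), (13, 6), (13, 17), (14, 11), (14, 12), (18, 2), (18, 21), (20, 11), (20, 12), (21, 0)}; affine count = 29; |E(F_23)| = 30.

Discriminant check: Δ ∝ 4a³ + 27b² = 4·21³ + 27·4² = 4·9261 + 27·16 ≡ 9 (mod 23). Nonzero ⇒ E is nonsingular.
For each x ∈ F_23, compute rhs = x³ + 21·x + 4 mod 23, then count y ∈ F_23 with y² ≡ rhs.
  x = 0: rhs = 4, matching y values: 2, 21 (2 points).
  x = 1: rhs = 3, matching y values: 7, 16 (2 points).
  x = 2: rhs = 8, matching y values: 10, 13 (2 points).
  x = 3: rhs = 2, matching y values: 5, 18 (2 points).
  x = 4: rhs = 14, matching y values: none (0 points).
  x = 5: rhs = 4, matching y values: 2, 21 (2 points).
  x = 6: rhs = 1, matching y values: 1, 22 (2 points).
  x = 7: rhs = 11, matching y values: none (0 points).
  x = 8: rhs = 17, matching y values: none (0 points).
  x = 9: rhs = 2, matching y values: 5, 18 (2 points).
  x = 10: rhs = 18, matching y values: 8, 15 (2 points).
  x = 11: rhs = 2, matching y values: 5, 18 (2 points).
  x = 12: rhs = 6, matching y values: 11, 12 (2 points).
  x = 13: rhs = 13, matching y values: 6, 17 (2 points).
  x = 14: rhs = 6, matching y values: 11, 12 (2 points).
  x = 15: rhs = 14, matching y values: none (0 points).
  x = 16: rhs = 20, matching y values: none (0 points).
  x = 17: rhs = 7, matching y values: none (0 points).
  x = 18: rhs = 4, matching y values: 2, 21 (2 points).
  x = 19: rhs = 17, matching y values: none (0 points).
  x = 20: rhs = 6, matching y values: 11, 12 (2 points).
  x = 21: rhs = 0, matching y values: 0 (1 points).
  x = 22: rhs = 5, matching y values: none (0 points).
Total affine count: 29.
Full point count |E(F_23)| = 29 + 1 = 30.
Hasse bound: |30 − (23+1)| = |6| = 6 ≤ 2√23 ≈ 9.5917 ✓.


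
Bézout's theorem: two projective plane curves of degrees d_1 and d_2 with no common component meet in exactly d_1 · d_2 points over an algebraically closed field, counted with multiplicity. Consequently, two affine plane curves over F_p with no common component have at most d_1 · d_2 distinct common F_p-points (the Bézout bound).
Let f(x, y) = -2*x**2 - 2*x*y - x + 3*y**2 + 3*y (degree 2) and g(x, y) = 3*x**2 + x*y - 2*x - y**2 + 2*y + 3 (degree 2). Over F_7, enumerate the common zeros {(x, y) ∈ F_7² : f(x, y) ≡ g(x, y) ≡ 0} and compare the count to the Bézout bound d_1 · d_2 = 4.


Common zeros: {(0, 6), (1, 4), (2, 3), (3, 1)}; count = 4; Bézout bound = 4.

deg(f) = 2, deg(g) = 2, so Bézout bound = 4.
Scan x ∈ F_7. For each x, list the y ∈ F_7 with f(x, y) ≡ 0 and those with g(x, y) ≡ 0 (mod 7); the common zeros in that column are the intersection.
  x = 0: f ≡ 0 at y ∈ {0, 6}; g ≡ 0 at y ∈ {3, 6}; common: {6}.
  x = 1: f ≡ 0 at y ∈ {4, 5}; g ≡ 0 at y ∈ {4, 6}; common: {4}.
  x = 2: f ≡ 0 at y ∈ {2, 3}; g ≡ 0 at y ∈ {1, 3}; common: {3}.
  x = 3: f ≡ 0 at y ∈ {0, 1}; g ≡ 0 at y ∈ {1, 4}; common: {1}.
  x = 4: f ≡ 0 at y ∈ {5, 6}; g ≡ 0 at y ∈ ∅; common: ∅.
  x = 5: f ≡ 0 at y ∈ {3, 4}; g ≡ 0 at y ∈ ∅; common: ∅.
  x = 6: f ≡ 0 at y ∈ {1, 2}; g ≡ 0 at y ∈ ∅; common: ∅.
Collecting: common zeros = {(0, 6), (1, 4), (2, 3), (3, 1)}, so the count is 4.
Comparison with the Bézout bound: 4 ≤ 4 = deg(f)·deg(g), as expected for curves with no common component (the bound is attained).
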